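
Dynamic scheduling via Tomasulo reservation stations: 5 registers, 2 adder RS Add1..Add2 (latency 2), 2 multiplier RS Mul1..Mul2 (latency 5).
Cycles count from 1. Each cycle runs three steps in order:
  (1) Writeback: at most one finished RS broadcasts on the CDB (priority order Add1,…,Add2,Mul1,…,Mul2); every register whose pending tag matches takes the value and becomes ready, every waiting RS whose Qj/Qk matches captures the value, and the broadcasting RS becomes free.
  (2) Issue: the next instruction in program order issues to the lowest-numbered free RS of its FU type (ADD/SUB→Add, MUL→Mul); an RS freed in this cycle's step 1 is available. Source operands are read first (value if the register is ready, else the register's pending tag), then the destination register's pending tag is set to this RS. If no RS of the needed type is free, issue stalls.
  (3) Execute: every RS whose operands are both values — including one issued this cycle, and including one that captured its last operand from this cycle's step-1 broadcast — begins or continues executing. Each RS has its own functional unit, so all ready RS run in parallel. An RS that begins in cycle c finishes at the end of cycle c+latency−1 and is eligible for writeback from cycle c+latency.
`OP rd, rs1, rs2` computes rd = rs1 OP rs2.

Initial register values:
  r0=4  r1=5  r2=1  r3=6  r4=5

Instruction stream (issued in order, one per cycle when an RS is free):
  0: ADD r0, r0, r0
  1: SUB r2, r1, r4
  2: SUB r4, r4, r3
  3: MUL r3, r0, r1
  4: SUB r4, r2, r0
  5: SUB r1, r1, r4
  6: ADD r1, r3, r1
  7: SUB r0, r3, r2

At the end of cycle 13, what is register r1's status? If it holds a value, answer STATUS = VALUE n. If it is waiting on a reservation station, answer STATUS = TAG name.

cycle 1: issue ADD r0<-Add1 // r0:Add1,r1:5,r2:1,r3:6,r4:5
cycle 2: issue SUB r2<-Add2 // r0:Add1,r1:5,r2:Add2,r3:6,r4:5
cycle 3: CDB Add1=8; issue SUB r4<-Add1 // r0:8,r1:5,r2:Add2,r3:6,r4:Add1
cycle 4: CDB Add2=0; issue MUL r3<-Mul1 // r0:8,r1:5,r2:0,r3:Mul1,r4:Add1
cycle 5: CDB Add1=-1; issue SUB r4<-Add1 // r0:8,r1:5,r2:0,r3:Mul1,r4:Add1
cycle 6: issue SUB r1<-Add2 // r0:8,r1:Add2,r2:0,r3:Mul1,r4:Add1
cycle 7: CDB Add1=-8; issue ADD r1<-Add1 // r0:8,r1:Add1,r2:0,r3:Mul1,r4:-8
cycle 8: stall // r0:8,r1:Add1,r2:0,r3:Mul1,r4:-8
cycle 9: CDB Add2=13; issue SUB r0<-Add2 // r0:Add2,r1:Add1,r2:0,r3:Mul1,r4:-8
cycle 10: CDB Mul1=40 // r0:Add2,r1:Add1,r2:0,r3:40,r4:-8
cycle 11: - // r0:Add2,r1:Add1,r2:0,r3:40,r4:-8
cycle 12: CDB Add1=53 // r0:Add2,r1:53,r2:0,r3:40,r4:-8
cycle 13: CDB Add2=40 // r0:40,r1:53,r2:0,r3:40,r4:-8

STATUS = VALUE 53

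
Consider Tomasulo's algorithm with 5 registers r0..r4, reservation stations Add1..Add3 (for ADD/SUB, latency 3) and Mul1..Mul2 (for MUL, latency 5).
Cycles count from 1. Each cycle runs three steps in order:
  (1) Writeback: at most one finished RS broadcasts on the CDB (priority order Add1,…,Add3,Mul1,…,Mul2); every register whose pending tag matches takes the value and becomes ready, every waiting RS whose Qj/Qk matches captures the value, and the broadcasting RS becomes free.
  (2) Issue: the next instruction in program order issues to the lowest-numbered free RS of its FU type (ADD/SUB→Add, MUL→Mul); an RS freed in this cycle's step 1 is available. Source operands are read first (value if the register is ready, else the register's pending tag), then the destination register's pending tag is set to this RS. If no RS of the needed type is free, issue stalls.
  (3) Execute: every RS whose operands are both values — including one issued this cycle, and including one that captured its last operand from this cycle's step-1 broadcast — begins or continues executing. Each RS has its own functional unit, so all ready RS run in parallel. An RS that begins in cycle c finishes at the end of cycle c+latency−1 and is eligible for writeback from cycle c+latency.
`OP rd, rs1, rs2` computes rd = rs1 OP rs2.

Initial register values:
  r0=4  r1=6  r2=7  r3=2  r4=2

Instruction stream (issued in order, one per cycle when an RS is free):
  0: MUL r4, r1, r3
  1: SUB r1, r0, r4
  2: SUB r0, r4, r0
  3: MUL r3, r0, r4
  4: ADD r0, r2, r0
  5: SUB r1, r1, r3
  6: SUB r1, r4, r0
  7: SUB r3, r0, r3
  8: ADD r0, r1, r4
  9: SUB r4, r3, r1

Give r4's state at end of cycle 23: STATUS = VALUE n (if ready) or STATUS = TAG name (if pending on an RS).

cycle 1: issue MUL r4<-Mul1 // r0:4,r1:6,r2:7,r3:2,r4:Mul1
cycle 2: issue SUB r1<-Add1 // r0:4,r1:Add1,r2:7,r3:2,r4:Mul1
cycle 3: issue SUB r0<-Add2 // r0:Add2,r1:Add1,r2:7,r3:2,r4:Mul1
cycle 4: issue MUL r3<-Mul2 // r0:Add2,r1:Add1,r2:7,r3:Mul2,r4:Mul1
cycle 5: issue ADD r0<-Add3 // r0:Add3,r1:Add1,r2:7,r3:Mul2,r4:Mul1
cycle 6: CDB Mul1=12; stall // r0:Add3,r1:Add1,r2:7,r3:Mul2,r4:12
cycle 7: stall // r0:Add3,r1:Add1,r2:7,r3:Mul2,r4:12
cycle 8: stall // r0:Add3,r1:Add1,r2:7,r3:Mul2,r4:12
cycle 9: CDB Add1=-8; issue SUB r1<-Add1 // r0:Add3,r1:Add1,r2:7,r3:Mul2,r4:12
cycle 10: CDB Add2=8; issue SUB r1<-Add2 // r0:Add3,r1:Add2,r2:7,r3:Mul2,r4:12
cycle 11: stall // r0:Add3,r1:Add2,r2:7,r3:Mul2,r4:12
cycle 12: stall // r0:Add3,r1:Add2,r2:7,r3:Mul2,r4:12
cycle 13: CDB Add3=15; issue SUB r3<-Add3 // r0:15,r1:Add2,r2:7,r3:Add3,r4:12
cycle 14: stall // r0:15,r1:Add2,r2:7,r3:Add3,r4:12
cycle 15: CDB Mul2=96; stall // r0:15,r1:Add2,r2:7,r3:Add3,r4:12
cycle 16: CDB Add2=-3; issue ADD r0<-Add2 // r0:Add2,r1:-3,r2:7,r3:Add3,r4:12
cycle 17: stall // r0:Add2,r1:-3,r2:7,r3:Add3,r4:12
cycle 18: CDB Add1=-104; issue SUB r4<-Add1 // r0:Add2,r1:-3,r2:7,r3:Add3,r4:Add1
cycle 19: CDB Add2=9 // r0:9,r1:-3,r2:7,r3:Add3,r4:Add1
cycle 20: CDB Add3=-81 // r0:9,r1:-3,r2:7,r3:-81,r4:Add1
cycle 21: - // r0:9,r1:-3,r2:7,r3:-81,r4:Add1
cycle 22: - // r0:9,r1:-3,r2:7,r3:-81,r4:Add1
cycle 23: CDB Add1=-78 // r0:9,r1:-3,r2:7,r3:-81,r4:-78

STATUS = VALUE -78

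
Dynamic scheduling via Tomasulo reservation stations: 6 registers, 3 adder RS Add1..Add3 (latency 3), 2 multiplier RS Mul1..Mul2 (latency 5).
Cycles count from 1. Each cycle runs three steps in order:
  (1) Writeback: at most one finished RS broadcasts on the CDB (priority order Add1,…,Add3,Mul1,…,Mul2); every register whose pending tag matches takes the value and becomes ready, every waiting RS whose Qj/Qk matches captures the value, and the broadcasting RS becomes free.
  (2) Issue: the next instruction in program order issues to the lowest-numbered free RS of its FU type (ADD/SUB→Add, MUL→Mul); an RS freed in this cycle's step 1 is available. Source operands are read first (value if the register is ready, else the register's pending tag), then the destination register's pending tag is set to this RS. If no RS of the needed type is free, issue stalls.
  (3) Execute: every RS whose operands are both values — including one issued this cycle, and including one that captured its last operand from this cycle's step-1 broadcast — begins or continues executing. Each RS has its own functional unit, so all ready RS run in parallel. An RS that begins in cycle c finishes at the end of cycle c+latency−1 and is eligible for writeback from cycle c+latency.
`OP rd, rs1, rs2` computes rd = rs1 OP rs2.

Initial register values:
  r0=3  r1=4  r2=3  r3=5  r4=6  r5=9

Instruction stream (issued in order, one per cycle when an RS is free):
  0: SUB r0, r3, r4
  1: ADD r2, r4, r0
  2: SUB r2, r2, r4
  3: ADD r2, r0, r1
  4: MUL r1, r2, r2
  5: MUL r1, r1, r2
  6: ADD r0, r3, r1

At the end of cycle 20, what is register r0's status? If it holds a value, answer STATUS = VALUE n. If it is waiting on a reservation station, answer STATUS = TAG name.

STATUS = VALUE 32

  c1: issue SUB r0<-Add1  regs: r0:Add1,r1:4,r2:3,r3:5,r4:6,r5:9
  c2: issue ADD r2<-Add2  regs: r0:Add1,r1:4,r2:Add2,r3:5,r4:6,r5:9
  c3: issue SUB r2<-Add3  regs: r0:Add1,r1:4,r2:Add3,r3:5,r4:6,r5:9
  c4: CDB Add1=-1; issue ADD r2<-Add1  regs: r0:-1,r1:4,r2:Add1,r3:5,r4:6,r5:9
  c5: issue MUL r1<-Mul1  regs: r0:-1,r1:Mul1,r2:Add1,r3:5,r4:6,r5:9
  c6: issue MUL r1<-Mul2  regs: r0:-1,r1:Mul2,r2:Add1,r3:5,r4:6,r5:9
  c7: CDB Add1=3; issue ADD r0<-Add1  regs: r0:Add1,r1:Mul2,r2:3,r3:5,r4:6,r5:9
  c8: CDB Add2=5  regs: r0:Add1,r1:Mul2,r2:3,r3:5,r4:6,r5:9
  c9: -  regs: r0:Add1,r1:Mul2,r2:3,r3:5,r4:6,r5:9
  c10: -  regs: r0:Add1,r1:Mul2,r2:3,r3:5,r4:6,r5:9
  c11: CDB Add3=-1  regs: r0:Add1,r1:Mul2,r2:3,r3:5,r4:6,r5:9
  c12: CDB Mul1=9  regs: r0:Add1,r1:Mul2,r2:3,r3:5,r4:6,r5:9
  c13: -  regs: r0:Add1,r1:Mul2,r2:3,r3:5,r4:6,r5:9
  c14: -  regs: r0:Add1,r1:Mul2,r2:3,r3:5,r4:6,r5:9
  c15: -  regs: r0:Add1,r1:Mul2,r2:3,r3:5,r4:6,r5:9
  c16: -  regs: r0:Add1,r1:Mul2,r2:3,r3:5,r4:6,r5:9
  c17: CDB Mul2=27  regs: r0:Add1,r1:27,r2:3,r3:5,r4:6,r5:9
  c18: -  regs: r0:Add1,r1:27,r2:3,r3:5,r4:6,r5:9
  c19: -  regs: r0:Add1,r1:27,r2:3,r3:5,r4:6,r5:9
  c20: CDB Add1=32  regs: r0:32,r1:27,r2:3,r3:5,r4:6,r5:9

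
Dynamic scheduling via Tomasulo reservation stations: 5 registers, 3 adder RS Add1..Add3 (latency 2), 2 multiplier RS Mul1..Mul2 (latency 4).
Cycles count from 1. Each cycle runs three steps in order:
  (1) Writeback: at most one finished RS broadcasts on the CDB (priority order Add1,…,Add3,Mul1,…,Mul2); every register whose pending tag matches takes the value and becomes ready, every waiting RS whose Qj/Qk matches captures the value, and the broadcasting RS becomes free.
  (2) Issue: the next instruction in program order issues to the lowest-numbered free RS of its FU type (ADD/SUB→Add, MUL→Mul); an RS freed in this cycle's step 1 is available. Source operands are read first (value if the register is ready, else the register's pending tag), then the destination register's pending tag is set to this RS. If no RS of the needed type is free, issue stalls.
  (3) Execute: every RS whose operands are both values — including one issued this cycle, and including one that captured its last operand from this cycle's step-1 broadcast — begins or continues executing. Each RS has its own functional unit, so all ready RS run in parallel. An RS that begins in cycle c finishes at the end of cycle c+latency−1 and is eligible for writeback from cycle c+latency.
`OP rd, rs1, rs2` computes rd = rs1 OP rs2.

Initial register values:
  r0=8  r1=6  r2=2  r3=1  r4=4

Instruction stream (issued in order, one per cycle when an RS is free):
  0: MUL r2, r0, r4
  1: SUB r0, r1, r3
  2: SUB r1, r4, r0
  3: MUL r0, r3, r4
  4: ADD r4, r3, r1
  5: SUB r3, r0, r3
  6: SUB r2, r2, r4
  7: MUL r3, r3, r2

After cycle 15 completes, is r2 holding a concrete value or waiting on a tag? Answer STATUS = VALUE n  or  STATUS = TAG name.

STATUS = VALUE 32

  c1: issue MUL r2<-Mul1  regs: r0:8,r1:6,r2:Mul1,r3:1,r4:4
  c2: issue SUB r0<-Add1  regs: r0:Add1,r1:6,r2:Mul1,r3:1,r4:4
  c3: issue SUB r1<-Add2  regs: r0:Add1,r1:Add2,r2:Mul1,r3:1,r4:4
  c4: CDB Add1=5; issue MUL r0<-Mul2  regs: r0:Mul2,r1:Add2,r2:Mul1,r3:1,r4:4
  c5: CDB Mul1=32; issue ADD r4<-Add1  regs: r0:Mul2,r1:Add2,r2:32,r3:1,r4:Add1
  c6: CDB Add2=-1; issue SUB r3<-Add2  regs: r0:Mul2,r1:-1,r2:32,r3:Add2,r4:Add1
  c7: issue SUB r2<-Add3  regs: r0:Mul2,r1:-1,r2:Add3,r3:Add2,r4:Add1
  c8: CDB Add1=0; issue MUL r3<-Mul1  regs: r0:Mul2,r1:-1,r2:Add3,r3:Mul1,r4:0
  c9: CDB Mul2=4  regs: r0:4,r1:-1,r2:Add3,r3:Mul1,r4:0
  c10: CDB Add3=32  regs: r0:4,r1:-1,r2:32,r3:Mul1,r4:0
  c11: CDB Add2=3  regs: r0:4,r1:-1,r2:32,r3:Mul1,r4:0
  c12: -  regs: r0:4,r1:-1,r2:32,r3:Mul1,r4:0
  c13: -  regs: r0:4,r1:-1,r2:32,r3:Mul1,r4:0
  c14: -  regs: r0:4,r1:-1,r2:32,r3:Mul1,r4:0
  c15: CDB Mul1=96  regs: r0:4,r1:-1,r2:32,r3:96,r4:0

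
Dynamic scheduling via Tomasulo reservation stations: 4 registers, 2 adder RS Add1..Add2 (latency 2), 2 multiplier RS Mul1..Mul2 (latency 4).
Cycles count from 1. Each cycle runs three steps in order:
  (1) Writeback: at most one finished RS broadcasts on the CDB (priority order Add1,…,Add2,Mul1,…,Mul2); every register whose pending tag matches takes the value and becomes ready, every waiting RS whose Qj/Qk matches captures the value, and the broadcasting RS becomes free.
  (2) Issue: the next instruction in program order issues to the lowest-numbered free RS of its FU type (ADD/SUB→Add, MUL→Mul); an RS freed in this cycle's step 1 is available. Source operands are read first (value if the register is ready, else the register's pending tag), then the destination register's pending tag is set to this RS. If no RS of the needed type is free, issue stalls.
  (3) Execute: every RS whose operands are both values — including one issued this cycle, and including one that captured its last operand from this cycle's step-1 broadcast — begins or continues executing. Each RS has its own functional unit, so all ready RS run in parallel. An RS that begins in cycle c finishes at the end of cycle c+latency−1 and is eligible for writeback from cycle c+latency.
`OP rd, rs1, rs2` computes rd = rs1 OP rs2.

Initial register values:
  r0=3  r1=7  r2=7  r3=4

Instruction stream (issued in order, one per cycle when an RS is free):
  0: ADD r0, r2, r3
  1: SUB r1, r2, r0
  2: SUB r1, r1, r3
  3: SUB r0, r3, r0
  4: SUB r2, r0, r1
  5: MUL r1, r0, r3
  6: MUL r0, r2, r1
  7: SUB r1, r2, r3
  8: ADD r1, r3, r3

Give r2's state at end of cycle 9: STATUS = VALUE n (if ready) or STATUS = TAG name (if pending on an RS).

STATUS = TAG Add1

cycle 1: issue ADD r0<-Add1 // r0:Add1,r1:7,r2:7,r3:4
cycle 2: issue SUB r1<-Add2 // r0:Add1,r1:Add2,r2:7,r3:4
cycle 3: CDB Add1=11; issue SUB r1<-Add1 // r0:11,r1:Add1,r2:7,r3:4
cycle 4: stall // r0:11,r1:Add1,r2:7,r3:4
cycle 5: CDB Add2=-4; issue SUB r0<-Add2 // r0:Add2,r1:Add1,r2:7,r3:4
cycle 6: stall // r0:Add2,r1:Add1,r2:7,r3:4
cycle 7: CDB Add1=-8; issue SUB r2<-Add1 // r0:Add2,r1:-8,r2:Add1,r3:4
cycle 8: CDB Add2=-7; issue MUL r1<-Mul1 // r0:-7,r1:Mul1,r2:Add1,r3:4
cycle 9: issue MUL r0<-Mul2 // r0:Mul2,r1:Mul1,r2:Add1,r3:4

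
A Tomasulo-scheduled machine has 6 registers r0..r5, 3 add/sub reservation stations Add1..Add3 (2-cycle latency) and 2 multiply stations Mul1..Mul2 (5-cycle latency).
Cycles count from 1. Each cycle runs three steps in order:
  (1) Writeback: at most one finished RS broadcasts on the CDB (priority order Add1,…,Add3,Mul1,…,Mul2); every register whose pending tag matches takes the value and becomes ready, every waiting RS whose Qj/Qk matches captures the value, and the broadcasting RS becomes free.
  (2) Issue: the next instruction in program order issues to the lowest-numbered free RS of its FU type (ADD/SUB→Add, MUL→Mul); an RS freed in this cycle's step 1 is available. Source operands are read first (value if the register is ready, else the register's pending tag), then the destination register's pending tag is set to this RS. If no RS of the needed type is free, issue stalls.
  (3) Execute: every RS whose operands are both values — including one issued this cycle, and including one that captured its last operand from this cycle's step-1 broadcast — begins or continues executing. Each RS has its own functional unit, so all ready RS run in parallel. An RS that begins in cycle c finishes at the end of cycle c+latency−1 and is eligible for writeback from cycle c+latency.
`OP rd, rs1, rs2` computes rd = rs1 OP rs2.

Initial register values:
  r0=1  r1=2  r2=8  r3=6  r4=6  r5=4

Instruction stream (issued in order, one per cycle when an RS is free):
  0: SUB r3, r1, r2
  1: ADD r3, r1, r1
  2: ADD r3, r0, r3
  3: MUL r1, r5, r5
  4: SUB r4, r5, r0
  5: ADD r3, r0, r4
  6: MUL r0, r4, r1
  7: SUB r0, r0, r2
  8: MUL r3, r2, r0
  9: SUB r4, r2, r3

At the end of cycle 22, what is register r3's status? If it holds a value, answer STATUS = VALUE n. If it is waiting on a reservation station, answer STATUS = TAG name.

cycle 1: issue SUB r3<-Add1 // r0:1,r1:2,r2:8,r3:Add1,r4:6,r5:4
cycle 2: issue ADD r3<-Add2 // r0:1,r1:2,r2:8,r3:Add2,r4:6,r5:4
cycle 3: CDB Add1=-6; issue ADD r3<-Add1 // r0:1,r1:2,r2:8,r3:Add1,r4:6,r5:4
cycle 4: CDB Add2=4; issue MUL r1<-Mul1 // r0:1,r1:Mul1,r2:8,r3:Add1,r4:6,r5:4
cycle 5: issue SUB r4<-Add2 // r0:1,r1:Mul1,r2:8,r3:Add1,r4:Add2,r5:4
cycle 6: CDB Add1=5; issue ADD r3<-Add1 // r0:1,r1:Mul1,r2:8,r3:Add1,r4:Add2,r5:4
cycle 7: CDB Add2=3; issue MUL r0<-Mul2 // r0:Mul2,r1:Mul1,r2:8,r3:Add1,r4:3,r5:4
cycle 8: issue SUB r0<-Add2 // r0:Add2,r1:Mul1,r2:8,r3:Add1,r4:3,r5:4
cycle 9: CDB Add1=4; stall // r0:Add2,r1:Mul1,r2:8,r3:4,r4:3,r5:4
cycle 10: CDB Mul1=16; issue MUL r3<-Mul1 // r0:Add2,r1:16,r2:8,r3:Mul1,r4:3,r5:4
cycle 11: issue SUB r4<-Add1 // r0:Add2,r1:16,r2:8,r3:Mul1,r4:Add1,r5:4
cycle 12: - // r0:Add2,r1:16,r2:8,r3:Mul1,r4:Add1,r5:4
cycle 13: - // r0:Add2,r1:16,r2:8,r3:Mul1,r4:Add1,r5:4
cycle 14: - // r0:Add2,r1:16,r2:8,r3:Mul1,r4:Add1,r5:4
cycle 15: CDB Mul2=48 // r0:Add2,r1:16,r2:8,r3:Mul1,r4:Add1,r5:4
cycle 16: - // r0:Add2,r1:16,r2:8,r3:Mul1,r4:Add1,r5:4
cycle 17: CDB Add2=40 // r0:40,r1:16,r2:8,r3:Mul1,r4:Add1,r5:4
cycle 18: - // r0:40,r1:16,r2:8,r3:Mul1,r4:Add1,r5:4
cycle 19: - // r0:40,r1:16,r2:8,r3:Mul1,r4:Add1,r5:4
cycle 20: - // r0:40,r1:16,r2:8,r3:Mul1,r4:Add1,r5:4
cycle 21: - // r0:40,r1:16,r2:8,r3:Mul1,r4:Add1,r5:4
cycle 22: CDB Mul1=320 // r0:40,r1:16,r2:8,r3:320,r4:Add1,r5:4

STATUS = VALUE 320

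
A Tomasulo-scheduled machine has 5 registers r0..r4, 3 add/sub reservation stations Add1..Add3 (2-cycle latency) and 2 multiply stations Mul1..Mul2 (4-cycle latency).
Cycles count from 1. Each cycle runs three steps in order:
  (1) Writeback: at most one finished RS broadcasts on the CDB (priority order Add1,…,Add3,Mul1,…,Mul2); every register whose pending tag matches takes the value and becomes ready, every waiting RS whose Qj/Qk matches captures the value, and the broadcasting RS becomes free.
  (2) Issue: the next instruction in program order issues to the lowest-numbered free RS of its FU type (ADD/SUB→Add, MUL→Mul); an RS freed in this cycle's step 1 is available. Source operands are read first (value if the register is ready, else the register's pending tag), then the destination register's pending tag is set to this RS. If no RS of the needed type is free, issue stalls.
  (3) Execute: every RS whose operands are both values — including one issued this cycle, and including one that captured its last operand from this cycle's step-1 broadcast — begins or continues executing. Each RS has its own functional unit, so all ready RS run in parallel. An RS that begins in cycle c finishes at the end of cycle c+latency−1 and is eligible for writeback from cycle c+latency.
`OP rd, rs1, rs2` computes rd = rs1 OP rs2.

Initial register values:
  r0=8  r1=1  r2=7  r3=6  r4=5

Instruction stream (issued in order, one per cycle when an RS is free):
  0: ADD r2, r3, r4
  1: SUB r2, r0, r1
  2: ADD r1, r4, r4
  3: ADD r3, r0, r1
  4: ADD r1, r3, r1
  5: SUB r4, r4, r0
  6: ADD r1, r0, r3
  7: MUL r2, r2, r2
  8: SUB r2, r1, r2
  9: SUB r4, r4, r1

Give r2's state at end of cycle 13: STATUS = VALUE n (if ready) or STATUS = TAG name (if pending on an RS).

cycle 1: issue ADD r2<-Add1 // r0:8,r1:1,r2:Add1,r3:6,r4:5
cycle 2: issue SUB r2<-Add2 // r0:8,r1:1,r2:Add2,r3:6,r4:5
cycle 3: CDB Add1=11; issue ADD r1<-Add1 // r0:8,r1:Add1,r2:Add2,r3:6,r4:5
cycle 4: CDB Add2=7; issue ADD r3<-Add2 // r0:8,r1:Add1,r2:7,r3:Add2,r4:5
cycle 5: CDB Add1=10; issue ADD r1<-Add1 // r0:8,r1:Add1,r2:7,r3:Add2,r4:5
cycle 6: issue SUB r4<-Add3 // r0:8,r1:Add1,r2:7,r3:Add2,r4:Add3
cycle 7: CDB Add2=18; issue ADD r1<-Add2 // r0:8,r1:Add2,r2:7,r3:18,r4:Add3
cycle 8: CDB Add3=-3; issue MUL r2<-Mul1 // r0:8,r1:Add2,r2:Mul1,r3:18,r4:-3
cycle 9: CDB Add1=28; issue SUB r2<-Add1 // r0:8,r1:Add2,r2:Add1,r3:18,r4:-3
cycle 10: CDB Add2=26; issue SUB r4<-Add2 // r0:8,r1:26,r2:Add1,r3:18,r4:Add2
cycle 11: - // r0:8,r1:26,r2:Add1,r3:18,r4:Add2
cycle 12: CDB Add2=-29 // r0:8,r1:26,r2:Add1,r3:18,r4:-29
cycle 13: CDB Mul1=49 // r0:8,r1:26,r2:Add1,r3:18,r4:-29

STATUS = TAG Add1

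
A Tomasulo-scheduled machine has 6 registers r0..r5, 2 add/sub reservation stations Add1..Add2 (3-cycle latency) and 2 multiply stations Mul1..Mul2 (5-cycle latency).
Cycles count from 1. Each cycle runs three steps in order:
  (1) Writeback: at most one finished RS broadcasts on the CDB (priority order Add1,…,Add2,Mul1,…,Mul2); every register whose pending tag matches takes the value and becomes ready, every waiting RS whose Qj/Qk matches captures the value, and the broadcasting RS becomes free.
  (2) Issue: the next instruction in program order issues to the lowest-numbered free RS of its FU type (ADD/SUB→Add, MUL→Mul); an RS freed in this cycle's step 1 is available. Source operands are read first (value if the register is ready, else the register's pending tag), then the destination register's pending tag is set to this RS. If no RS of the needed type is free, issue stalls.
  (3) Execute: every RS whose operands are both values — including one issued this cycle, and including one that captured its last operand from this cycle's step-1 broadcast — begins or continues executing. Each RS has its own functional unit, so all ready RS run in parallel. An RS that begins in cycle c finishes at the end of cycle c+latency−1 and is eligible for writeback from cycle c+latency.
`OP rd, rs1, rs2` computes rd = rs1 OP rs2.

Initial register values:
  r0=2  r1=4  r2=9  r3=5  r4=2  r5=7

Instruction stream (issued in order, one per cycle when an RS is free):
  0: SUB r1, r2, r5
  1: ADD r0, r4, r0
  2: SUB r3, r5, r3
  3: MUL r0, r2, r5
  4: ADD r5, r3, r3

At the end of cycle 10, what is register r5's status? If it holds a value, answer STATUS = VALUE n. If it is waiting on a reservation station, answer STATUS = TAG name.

c1: issue SUB r1<-Add1 | r0:2,r1:Add1,r2:9,r3:5,r4:2,r5:7
c2: issue ADD r0<-Add2 | r0:Add2,r1:Add1,r2:9,r3:5,r4:2,r5:7
c3: stall | r0:Add2,r1:Add1,r2:9,r3:5,r4:2,r5:7
c4: CDB Add1=2; issue SUB r3<-Add1 | r0:Add2,r1:2,r2:9,r3:Add1,r4:2,r5:7
c5: CDB Add2=4; issue MUL r0<-Mul1 | r0:Mul1,r1:2,r2:9,r3:Add1,r4:2,r5:7
c6: issue ADD r5<-Add2 | r0:Mul1,r1:2,r2:9,r3:Add1,r4:2,r5:Add2
c7: CDB Add1=2 | r0:Mul1,r1:2,r2:9,r3:2,r4:2,r5:Add2
c8: - | r0:Mul1,r1:2,r2:9,r3:2,r4:2,r5:Add2
c9: - | r0:Mul1,r1:2,r2:9,r3:2,r4:2,r5:Add2
c10: CDB Add2=4 | r0:Mul1,r1:2,r2:9,r3:2,r4:2,r5:4

STATUS = VALUE 4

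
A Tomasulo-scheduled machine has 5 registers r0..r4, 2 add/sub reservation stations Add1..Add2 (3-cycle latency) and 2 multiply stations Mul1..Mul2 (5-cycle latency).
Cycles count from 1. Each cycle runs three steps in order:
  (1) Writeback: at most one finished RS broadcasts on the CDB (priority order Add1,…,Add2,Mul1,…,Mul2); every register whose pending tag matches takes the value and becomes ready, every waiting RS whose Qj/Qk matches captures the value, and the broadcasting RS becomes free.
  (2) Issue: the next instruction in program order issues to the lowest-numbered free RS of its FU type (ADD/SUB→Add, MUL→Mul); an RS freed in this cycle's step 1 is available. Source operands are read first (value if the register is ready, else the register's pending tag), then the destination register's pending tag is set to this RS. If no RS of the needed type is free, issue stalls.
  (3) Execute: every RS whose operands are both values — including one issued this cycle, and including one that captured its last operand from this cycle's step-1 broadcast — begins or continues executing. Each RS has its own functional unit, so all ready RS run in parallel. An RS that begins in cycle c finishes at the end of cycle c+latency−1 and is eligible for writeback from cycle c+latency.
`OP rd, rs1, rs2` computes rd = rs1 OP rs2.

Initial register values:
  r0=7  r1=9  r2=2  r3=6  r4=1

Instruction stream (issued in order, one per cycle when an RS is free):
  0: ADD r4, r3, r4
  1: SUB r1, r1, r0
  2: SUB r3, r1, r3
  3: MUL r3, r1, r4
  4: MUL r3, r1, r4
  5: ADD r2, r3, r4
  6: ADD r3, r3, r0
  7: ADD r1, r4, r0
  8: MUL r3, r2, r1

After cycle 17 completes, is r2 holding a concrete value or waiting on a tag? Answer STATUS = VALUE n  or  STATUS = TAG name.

STATUS = VALUE 21

c1: issue ADD r4<-Add1 | r0:7,r1:9,r2:2,r3:6,r4:Add1
c2: issue SUB r1<-Add2 | r0:7,r1:Add2,r2:2,r3:6,r4:Add1
c3: stall | r0:7,r1:Add2,r2:2,r3:6,r4:Add1
c4: CDB Add1=7; issue SUB r3<-Add1 | r0:7,r1:Add2,r2:2,r3:Add1,r4:7
c5: CDB Add2=2; issue MUL r3<-Mul1 | r0:7,r1:2,r2:2,r3:Mul1,r4:7
c6: issue MUL r3<-Mul2 | r0:7,r1:2,r2:2,r3:Mul2,r4:7
c7: issue ADD r2<-Add2 | r0:7,r1:2,r2:Add2,r3:Mul2,r4:7
c8: CDB Add1=-4; issue ADD r3<-Add1 | r0:7,r1:2,r2:Add2,r3:Add1,r4:7
c9: stall | r0:7,r1:2,r2:Add2,r3:Add1,r4:7
c10: CDB Mul1=14; stall | r0:7,r1:2,r2:Add2,r3:Add1,r4:7
c11: CDB Mul2=14; stall | r0:7,r1:2,r2:Add2,r3:Add1,r4:7
c12: stall | r0:7,r1:2,r2:Add2,r3:Add1,r4:7
c13: stall | r0:7,r1:2,r2:Add2,r3:Add1,r4:7
c14: CDB Add1=21; issue ADD r1<-Add1 | r0:7,r1:Add1,r2:Add2,r3:21,r4:7
c15: CDB Add2=21; issue MUL r3<-Mul1 | r0:7,r1:Add1,r2:21,r3:Mul1,r4:7
c16: - | r0:7,r1:Add1,r2:21,r3:Mul1,r4:7
c17: CDB Add1=14 | r0:7,r1:14,r2:21,r3:Mul1,r4:7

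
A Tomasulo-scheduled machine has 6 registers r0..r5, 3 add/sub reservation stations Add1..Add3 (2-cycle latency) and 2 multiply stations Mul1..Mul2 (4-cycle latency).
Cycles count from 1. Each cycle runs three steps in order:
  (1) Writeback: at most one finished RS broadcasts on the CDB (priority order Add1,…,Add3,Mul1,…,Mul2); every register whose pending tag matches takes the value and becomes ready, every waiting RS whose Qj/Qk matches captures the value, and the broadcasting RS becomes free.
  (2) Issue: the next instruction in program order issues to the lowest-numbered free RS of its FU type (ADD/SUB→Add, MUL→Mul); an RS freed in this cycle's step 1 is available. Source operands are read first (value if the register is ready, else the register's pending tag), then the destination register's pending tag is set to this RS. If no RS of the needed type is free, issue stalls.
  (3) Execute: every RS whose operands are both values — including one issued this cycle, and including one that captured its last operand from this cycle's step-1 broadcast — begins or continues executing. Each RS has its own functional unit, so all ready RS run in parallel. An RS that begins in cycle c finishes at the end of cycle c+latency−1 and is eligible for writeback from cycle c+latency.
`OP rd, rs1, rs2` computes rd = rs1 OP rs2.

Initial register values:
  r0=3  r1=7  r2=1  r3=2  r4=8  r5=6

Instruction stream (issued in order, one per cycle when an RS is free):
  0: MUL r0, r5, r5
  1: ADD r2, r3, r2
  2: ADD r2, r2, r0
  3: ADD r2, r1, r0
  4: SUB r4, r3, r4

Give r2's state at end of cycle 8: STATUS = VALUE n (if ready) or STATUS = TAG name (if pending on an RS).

c1: issue MUL r0<-Mul1 | r0:Mul1,r1:7,r2:1,r3:2,r4:8,r5:6
c2: issue ADD r2<-Add1 | r0:Mul1,r1:7,r2:Add1,r3:2,r4:8,r5:6
c3: issue ADD r2<-Add2 | r0:Mul1,r1:7,r2:Add2,r3:2,r4:8,r5:6
c4: CDB Add1=3; issue ADD r2<-Add1 | r0:Mul1,r1:7,r2:Add1,r3:2,r4:8,r5:6
c5: CDB Mul1=36; issue SUB r4<-Add3 | r0:36,r1:7,r2:Add1,r3:2,r4:Add3,r5:6
c6: - | r0:36,r1:7,r2:Add1,r3:2,r4:Add3,r5:6
c7: CDB Add1=43 | r0:36,r1:7,r2:43,r3:2,r4:Add3,r5:6
c8: CDB Add2=39 | r0:36,r1:7,r2:43,r3:2,r4:Add3,r5:6

STATUS = VALUE 43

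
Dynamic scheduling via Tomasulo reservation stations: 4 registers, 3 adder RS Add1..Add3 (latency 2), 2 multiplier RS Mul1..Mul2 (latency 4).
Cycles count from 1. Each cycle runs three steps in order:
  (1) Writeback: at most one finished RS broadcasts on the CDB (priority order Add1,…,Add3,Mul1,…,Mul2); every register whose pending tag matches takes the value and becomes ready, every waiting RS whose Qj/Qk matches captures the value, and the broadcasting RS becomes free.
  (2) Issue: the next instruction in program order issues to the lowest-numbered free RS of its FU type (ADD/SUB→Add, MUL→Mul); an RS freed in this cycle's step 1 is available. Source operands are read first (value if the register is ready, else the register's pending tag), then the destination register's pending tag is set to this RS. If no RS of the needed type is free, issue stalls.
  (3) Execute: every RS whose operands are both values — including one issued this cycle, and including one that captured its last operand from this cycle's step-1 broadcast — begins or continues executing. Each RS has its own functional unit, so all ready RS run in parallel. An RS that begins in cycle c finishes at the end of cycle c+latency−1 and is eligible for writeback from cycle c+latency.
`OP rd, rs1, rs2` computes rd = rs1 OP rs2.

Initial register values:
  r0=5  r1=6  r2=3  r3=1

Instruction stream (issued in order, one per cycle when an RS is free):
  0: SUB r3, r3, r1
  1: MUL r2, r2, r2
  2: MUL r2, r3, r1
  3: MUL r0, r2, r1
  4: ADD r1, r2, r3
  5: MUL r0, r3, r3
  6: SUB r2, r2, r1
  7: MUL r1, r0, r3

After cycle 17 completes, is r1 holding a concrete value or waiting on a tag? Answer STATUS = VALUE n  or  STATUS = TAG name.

STATUS = VALUE -125

  c1: issue SUB r3<-Add1  regs: r0:5,r1:6,r2:3,r3:Add1
  c2: issue MUL r2<-Mul1  regs: r0:5,r1:6,r2:Mul1,r3:Add1
  c3: CDB Add1=-5; issue MUL r2<-Mul2  regs: r0:5,r1:6,r2:Mul2,r3:-5
  c4: stall  regs: r0:5,r1:6,r2:Mul2,r3:-5
  c5: stall  regs: r0:5,r1:6,r2:Mul2,r3:-5
  c6: CDB Mul1=9; issue MUL r0<-Mul1  regs: r0:Mul1,r1:6,r2:Mul2,r3:-5
  c7: CDB Mul2=-30; issue ADD r1<-Add1  regs: r0:Mul1,r1:Add1,r2:-30,r3:-5
  c8: issue MUL r0<-Mul2  regs: r0:Mul2,r1:Add1,r2:-30,r3:-5
  c9: CDB Add1=-35; issue SUB r2<-Add1  regs: r0:Mul2,r1:-35,r2:Add1,r3:-5
  c10: stall  regs: r0:Mul2,r1:-35,r2:Add1,r3:-5
  c11: CDB Add1=5; stall  regs: r0:Mul2,r1:-35,r2:5,r3:-5
  c12: CDB Mul1=-180; issue MUL r1<-Mul1  regs: r0:Mul2,r1:Mul1,r2:5,r3:-5
  c13: CDB Mul2=25  regs: r0:25,r1:Mul1,r2:5,r3:-5
  c14: -  regs: r0:25,r1:Mul1,r2:5,r3:-5
  c15: -  regs: r0:25,r1:Mul1,r2:5,r3:-5
  c16: -  regs: r0:25,r1:Mul1,r2:5,r3:-5
  c17: CDB Mul1=-125  regs: r0:25,r1:-125,r2:5,r3:-5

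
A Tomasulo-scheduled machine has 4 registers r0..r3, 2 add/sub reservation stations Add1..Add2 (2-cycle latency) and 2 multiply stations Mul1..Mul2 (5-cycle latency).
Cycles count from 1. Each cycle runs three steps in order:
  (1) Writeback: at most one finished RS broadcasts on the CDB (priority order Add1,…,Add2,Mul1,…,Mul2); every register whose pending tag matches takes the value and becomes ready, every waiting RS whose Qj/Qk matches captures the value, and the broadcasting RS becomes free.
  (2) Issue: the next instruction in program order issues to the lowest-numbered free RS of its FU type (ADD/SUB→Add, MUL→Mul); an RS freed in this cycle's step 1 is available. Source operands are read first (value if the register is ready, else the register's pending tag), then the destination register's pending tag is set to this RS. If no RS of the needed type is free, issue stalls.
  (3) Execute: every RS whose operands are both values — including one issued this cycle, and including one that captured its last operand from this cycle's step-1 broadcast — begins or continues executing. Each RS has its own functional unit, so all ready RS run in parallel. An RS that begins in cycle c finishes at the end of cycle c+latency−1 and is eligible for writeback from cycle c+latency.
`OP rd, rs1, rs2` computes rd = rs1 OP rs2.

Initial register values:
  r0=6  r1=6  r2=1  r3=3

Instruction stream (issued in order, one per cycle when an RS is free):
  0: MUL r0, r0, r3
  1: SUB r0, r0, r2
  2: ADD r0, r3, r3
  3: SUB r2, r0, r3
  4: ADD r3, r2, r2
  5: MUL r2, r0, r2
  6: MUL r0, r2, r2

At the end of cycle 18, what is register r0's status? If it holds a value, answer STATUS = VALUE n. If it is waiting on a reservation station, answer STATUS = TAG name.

STATUS = VALUE 324

c1: issue MUL r0<-Mul1 | r0:Mul1,r1:6,r2:1,r3:3
c2: issue SUB r0<-Add1 | r0:Add1,r1:6,r2:1,r3:3
c3: issue ADD r0<-Add2 | r0:Add2,r1:6,r2:1,r3:3
c4: stall | r0:Add2,r1:6,r2:1,r3:3
c5: CDB Add2=6; issue SUB r2<-Add2 | r0:6,r1:6,r2:Add2,r3:3
c6: CDB Mul1=18; stall | r0:6,r1:6,r2:Add2,r3:3
c7: CDB Add2=3; issue ADD r3<-Add2 | r0:6,r1:6,r2:3,r3:Add2
c8: CDB Add1=17; issue MUL r2<-Mul1 | r0:6,r1:6,r2:Mul1,r3:Add2
c9: CDB Add2=6; issue MUL r0<-Mul2 | r0:Mul2,r1:6,r2:Mul1,r3:6
c10: - | r0:Mul2,r1:6,r2:Mul1,r3:6
c11: - | r0:Mul2,r1:6,r2:Mul1,r3:6
c12: - | r0:Mul2,r1:6,r2:Mul1,r3:6
c13: CDB Mul1=18 | r0:Mul2,r1:6,r2:18,r3:6
c14: - | r0:Mul2,r1:6,r2:18,r3:6
c15: - | r0:Mul2,r1:6,r2:18,r3:6
c16: - | r0:Mul2,r1:6,r2:18,r3:6
c17: - | r0:Mul2,r1:6,r2:18,r3:6
c18: CDB Mul2=324 | r0:324,r1:6,r2:18,r3:6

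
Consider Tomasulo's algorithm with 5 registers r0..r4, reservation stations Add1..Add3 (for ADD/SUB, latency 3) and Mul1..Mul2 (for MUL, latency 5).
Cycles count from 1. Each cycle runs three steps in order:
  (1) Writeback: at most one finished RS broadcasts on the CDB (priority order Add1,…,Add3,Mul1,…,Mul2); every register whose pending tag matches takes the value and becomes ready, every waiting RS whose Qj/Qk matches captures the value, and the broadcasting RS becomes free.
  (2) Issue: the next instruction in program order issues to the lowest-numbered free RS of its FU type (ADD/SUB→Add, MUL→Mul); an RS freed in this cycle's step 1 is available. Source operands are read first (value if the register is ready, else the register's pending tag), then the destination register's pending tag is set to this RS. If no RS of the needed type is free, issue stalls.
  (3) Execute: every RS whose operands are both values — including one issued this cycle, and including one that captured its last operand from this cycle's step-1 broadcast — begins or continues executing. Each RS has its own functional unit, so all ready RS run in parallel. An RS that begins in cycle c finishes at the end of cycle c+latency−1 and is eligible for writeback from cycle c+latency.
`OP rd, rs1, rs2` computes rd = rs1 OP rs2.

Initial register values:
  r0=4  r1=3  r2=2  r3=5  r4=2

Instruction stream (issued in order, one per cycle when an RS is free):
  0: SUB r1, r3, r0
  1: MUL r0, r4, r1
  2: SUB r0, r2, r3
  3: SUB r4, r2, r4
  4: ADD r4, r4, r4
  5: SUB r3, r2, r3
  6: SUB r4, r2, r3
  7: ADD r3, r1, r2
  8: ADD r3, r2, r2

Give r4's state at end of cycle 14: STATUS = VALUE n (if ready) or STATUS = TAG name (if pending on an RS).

STATUS = VALUE 5

cycle 1: issue SUB r1<-Add1 // r0:4,r1:Add1,r2:2,r3:5,r4:2
cycle 2: issue MUL r0<-Mul1 // r0:Mul1,r1:Add1,r2:2,r3:5,r4:2
cycle 3: issue SUB r0<-Add2 // r0:Add2,r1:Add1,r2:2,r3:5,r4:2
cycle 4: CDB Add1=1; issue SUB r4<-Add1 // r0:Add2,r1:1,r2:2,r3:5,r4:Add1
cycle 5: issue ADD r4<-Add3 // r0:Add2,r1:1,r2:2,r3:5,r4:Add3
cycle 6: CDB Add2=-3; issue SUB r3<-Add2 // r0:-3,r1:1,r2:2,r3:Add2,r4:Add3
cycle 7: CDB Add1=0; issue SUB r4<-Add1 // r0:-3,r1:1,r2:2,r3:Add2,r4:Add1
cycle 8: stall // r0:-3,r1:1,r2:2,r3:Add2,r4:Add1
cycle 9: CDB Add2=-3; issue ADD r3<-Add2 // r0:-3,r1:1,r2:2,r3:Add2,r4:Add1
cycle 10: CDB Add3=0; issue ADD r3<-Add3 // r0:-3,r1:1,r2:2,r3:Add3,r4:Add1
cycle 11: CDB Mul1=2 // r0:-3,r1:1,r2:2,r3:Add3,r4:Add1
cycle 12: CDB Add1=5 // r0:-3,r1:1,r2:2,r3:Add3,r4:5
cycle 13: CDB Add2=3 // r0:-3,r1:1,r2:2,r3:Add3,r4:5
cycle 14: CDB Add3=4 // r0:-3,r1:1,r2:2,r3:4,r4:5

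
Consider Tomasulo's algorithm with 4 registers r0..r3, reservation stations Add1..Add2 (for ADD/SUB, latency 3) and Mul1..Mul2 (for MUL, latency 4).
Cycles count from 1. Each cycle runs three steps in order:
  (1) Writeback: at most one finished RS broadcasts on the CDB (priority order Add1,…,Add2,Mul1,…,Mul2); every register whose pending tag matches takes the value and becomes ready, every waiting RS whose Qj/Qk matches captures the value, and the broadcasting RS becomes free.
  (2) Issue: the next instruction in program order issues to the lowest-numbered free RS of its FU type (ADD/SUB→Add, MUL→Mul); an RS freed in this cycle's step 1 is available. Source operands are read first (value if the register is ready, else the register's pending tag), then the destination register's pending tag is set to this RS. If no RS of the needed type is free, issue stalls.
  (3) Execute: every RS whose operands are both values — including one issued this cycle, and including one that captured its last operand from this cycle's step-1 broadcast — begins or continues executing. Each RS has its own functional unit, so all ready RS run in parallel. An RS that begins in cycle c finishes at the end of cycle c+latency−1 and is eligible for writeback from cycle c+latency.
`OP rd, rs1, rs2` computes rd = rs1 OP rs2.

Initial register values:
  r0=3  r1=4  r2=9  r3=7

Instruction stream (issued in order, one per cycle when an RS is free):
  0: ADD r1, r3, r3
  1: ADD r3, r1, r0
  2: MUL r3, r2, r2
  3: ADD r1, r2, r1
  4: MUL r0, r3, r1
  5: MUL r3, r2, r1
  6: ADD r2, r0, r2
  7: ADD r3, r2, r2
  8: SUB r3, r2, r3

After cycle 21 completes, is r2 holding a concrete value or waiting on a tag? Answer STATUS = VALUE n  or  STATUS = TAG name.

STATUS = VALUE 1872

cycle 1: issue ADD r1<-Add1 // r0:3,r1:Add1,r2:9,r3:7
cycle 2: issue ADD r3<-Add2 // r0:3,r1:Add1,r2:9,r3:Add2
cycle 3: issue MUL r3<-Mul1 // r0:3,r1:Add1,r2:9,r3:Mul1
cycle 4: CDB Add1=14; issue ADD r1<-Add1 // r0:3,r1:Add1,r2:9,r3:Mul1
cycle 5: issue MUL r0<-Mul2 // r0:Mul2,r1:Add1,r2:9,r3:Mul1
cycle 6: stall // r0:Mul2,r1:Add1,r2:9,r3:Mul1
cycle 7: CDB Add1=23; stall // r0:Mul2,r1:23,r2:9,r3:Mul1
cycle 8: CDB Add2=17; stall // r0:Mul2,r1:23,r2:9,r3:Mul1
cycle 9: CDB Mul1=81; issue MUL r3<-Mul1 // r0:Mul2,r1:23,r2:9,r3:Mul1
cycle 10: issue ADD r2<-Add1 // r0:Mul2,r1:23,r2:Add1,r3:Mul1
cycle 11: issue ADD r3<-Add2 // r0:Mul2,r1:23,r2:Add1,r3:Add2
cycle 12: stall // r0:Mul2,r1:23,r2:Add1,r3:Add2
cycle 13: CDB Mul1=207; stall // r0:Mul2,r1:23,r2:Add1,r3:Add2
cycle 14: CDB Mul2=1863; stall // r0:1863,r1:23,r2:Add1,r3:Add2
cycle 15: stall // r0:1863,r1:23,r2:Add1,r3:Add2
cycle 16: stall // r0:1863,r1:23,r2:Add1,r3:Add2
cycle 17: CDB Add1=1872; issue SUB r3<-Add1 // r0:1863,r1:23,r2:1872,r3:Add1
cycle 18: - // r0:1863,r1:23,r2:1872,r3:Add1
cycle 19: - // r0:1863,r1:23,r2:1872,r3:Add1
cycle 20: CDB Add2=3744 // r0:1863,r1:23,r2:1872,r3:Add1
cycle 21: - // r0:1863,r1:23,r2:1872,r3:Add1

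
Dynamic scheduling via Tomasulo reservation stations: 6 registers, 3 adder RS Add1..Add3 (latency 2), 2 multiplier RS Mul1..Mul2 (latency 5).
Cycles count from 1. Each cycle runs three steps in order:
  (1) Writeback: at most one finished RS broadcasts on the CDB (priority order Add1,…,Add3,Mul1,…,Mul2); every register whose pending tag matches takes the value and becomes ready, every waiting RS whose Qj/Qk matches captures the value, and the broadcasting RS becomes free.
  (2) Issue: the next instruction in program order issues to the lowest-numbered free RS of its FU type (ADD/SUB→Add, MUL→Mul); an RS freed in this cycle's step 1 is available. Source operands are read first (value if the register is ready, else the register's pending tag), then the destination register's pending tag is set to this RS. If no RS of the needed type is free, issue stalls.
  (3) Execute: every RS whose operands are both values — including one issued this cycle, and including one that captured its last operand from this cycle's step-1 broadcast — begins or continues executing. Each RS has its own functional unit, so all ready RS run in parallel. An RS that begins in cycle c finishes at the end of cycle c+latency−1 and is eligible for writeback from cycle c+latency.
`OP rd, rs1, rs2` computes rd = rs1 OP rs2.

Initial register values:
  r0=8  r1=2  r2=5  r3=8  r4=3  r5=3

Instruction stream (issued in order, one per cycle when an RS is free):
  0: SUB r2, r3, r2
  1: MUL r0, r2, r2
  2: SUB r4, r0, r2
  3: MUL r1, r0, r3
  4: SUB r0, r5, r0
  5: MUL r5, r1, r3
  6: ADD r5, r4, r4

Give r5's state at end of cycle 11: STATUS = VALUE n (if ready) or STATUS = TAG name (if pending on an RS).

STATUS = TAG Add3

cycle 1: issue SUB r2<-Add1 // r0:8,r1:2,r2:Add1,r3:8,r4:3,r5:3
cycle 2: issue MUL r0<-Mul1 // r0:Mul1,r1:2,r2:Add1,r3:8,r4:3,r5:3
cycle 3: CDB Add1=3; issue SUB r4<-Add1 // r0:Mul1,r1:2,r2:3,r3:8,r4:Add1,r5:3
cycle 4: issue MUL r1<-Mul2 // r0:Mul1,r1:Mul2,r2:3,r3:8,r4:Add1,r5:3
cycle 5: issue SUB r0<-Add2 // r0:Add2,r1:Mul2,r2:3,r3:8,r4:Add1,r5:3
cycle 6: stall // r0:Add2,r1:Mul2,r2:3,r3:8,r4:Add1,r5:3
cycle 7: stall // r0:Add2,r1:Mul2,r2:3,r3:8,r4:Add1,r5:3
cycle 8: CDB Mul1=9; issue MUL r5<-Mul1 // r0:Add2,r1:Mul2,r2:3,r3:8,r4:Add1,r5:Mul1
cycle 9: issue ADD r5<-Add3 // r0:Add2,r1:Mul2,r2:3,r3:8,r4:Add1,r5:Add3
cycle 10: CDB Add1=6 // r0:Add2,r1:Mul2,r2:3,r3:8,r4:6,r5:Add3
cycle 11: CDB Add2=-6 // r0:-6,r1:Mul2,r2:3,r3:8,r4:6,r5:Add3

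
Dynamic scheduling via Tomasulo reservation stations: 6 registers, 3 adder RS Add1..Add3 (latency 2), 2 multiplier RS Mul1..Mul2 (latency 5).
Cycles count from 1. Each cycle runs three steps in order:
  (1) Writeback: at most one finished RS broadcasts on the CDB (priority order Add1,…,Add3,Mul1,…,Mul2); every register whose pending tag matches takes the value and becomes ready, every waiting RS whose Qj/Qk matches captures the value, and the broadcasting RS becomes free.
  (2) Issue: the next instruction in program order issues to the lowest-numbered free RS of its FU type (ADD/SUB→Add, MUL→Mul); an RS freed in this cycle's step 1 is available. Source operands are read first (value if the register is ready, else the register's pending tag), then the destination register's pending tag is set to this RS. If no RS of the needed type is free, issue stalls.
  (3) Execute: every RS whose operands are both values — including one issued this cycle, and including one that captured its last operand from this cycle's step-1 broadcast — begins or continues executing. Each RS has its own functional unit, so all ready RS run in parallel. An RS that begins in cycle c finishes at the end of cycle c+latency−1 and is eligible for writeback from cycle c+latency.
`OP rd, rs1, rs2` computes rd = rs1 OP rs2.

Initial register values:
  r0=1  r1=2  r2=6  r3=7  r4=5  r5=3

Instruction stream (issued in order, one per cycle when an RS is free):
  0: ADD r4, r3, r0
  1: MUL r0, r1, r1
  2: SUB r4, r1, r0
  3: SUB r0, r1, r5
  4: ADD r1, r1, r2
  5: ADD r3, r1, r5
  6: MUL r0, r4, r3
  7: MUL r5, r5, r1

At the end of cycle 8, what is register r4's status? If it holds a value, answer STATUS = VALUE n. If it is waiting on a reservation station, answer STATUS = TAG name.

c1: issue ADD r4<-Add1 | r0:1,r1:2,r2:6,r3:7,r4:Add1,r5:3
c2: issue MUL r0<-Mul1 | r0:Mul1,r1:2,r2:6,r3:7,r4:Add1,r5:3
c3: CDB Add1=8; issue SUB r4<-Add1 | r0:Mul1,r1:2,r2:6,r3:7,r4:Add1,r5:3
c4: issue SUB r0<-Add2 | r0:Add2,r1:2,r2:6,r3:7,r4:Add1,r5:3
c5: issue ADD r1<-Add3 | r0:Add2,r1:Add3,r2:6,r3:7,r4:Add1,r5:3
c6: CDB Add2=-1; issue ADD r3<-Add2 | r0:-1,r1:Add3,r2:6,r3:Add2,r4:Add1,r5:3
c7: CDB Add3=8; issue MUL r0<-Mul2 | r0:Mul2,r1:8,r2:6,r3:Add2,r4:Add1,r5:3
c8: CDB Mul1=4; issue MUL r5<-Mul1 | r0:Mul2,r1:8,r2:6,r3:Add2,r4:Add1,r5:Mul1

STATUS = TAG Add1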